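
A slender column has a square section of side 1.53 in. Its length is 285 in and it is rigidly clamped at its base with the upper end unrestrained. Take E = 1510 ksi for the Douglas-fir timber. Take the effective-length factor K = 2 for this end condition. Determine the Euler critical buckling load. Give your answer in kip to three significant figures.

P_cr ≈ 0.0209 kip

I = a⁴/12 = 1.53⁴/12 = 0.4567 in⁴
Effective length L_e = K·L = 2 × 285 = 570.0 in
P_cr = π²EI / L_e² = π² × 1510×10³ × 0.4567 / 570.0² = 20.95 lb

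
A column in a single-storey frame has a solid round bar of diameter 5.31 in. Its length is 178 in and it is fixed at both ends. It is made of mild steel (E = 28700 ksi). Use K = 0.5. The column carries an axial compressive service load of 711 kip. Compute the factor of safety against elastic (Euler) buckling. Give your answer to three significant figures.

I = πd⁴/64 = π×5.31⁴/64 = 39.03 in⁴
Effective length L_e = K·L = 0.5 × 178 = 89.00 in
P_cr = π²EI / L_e² = π² × 28700×10³ × 39.03 / 89.00² = 1.396×10^6 lb
Factor of safety n = P_cr / P = 1395.6 / 711 = 1.96

n ≈ 1.96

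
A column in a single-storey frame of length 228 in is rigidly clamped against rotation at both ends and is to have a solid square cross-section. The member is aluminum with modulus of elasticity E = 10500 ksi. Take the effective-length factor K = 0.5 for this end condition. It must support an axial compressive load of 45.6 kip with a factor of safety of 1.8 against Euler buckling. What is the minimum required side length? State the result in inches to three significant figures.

Required P_cr = n·P = 1.8 × 45.6 = 82.08 kip
L_e = K·L = 0.5 × 228 = 114.0 in
Required I = P_cr·L_e²/(π²E) = 8.208×10^4 × 114.0² / (π² × 1.05×10^7) = 10.29 in⁴
Solid square: I = a⁴/12  ⇒  a = (12I)^(1/4) = (12×10.29)^(1/4) = 3.33 in

a ≈ 3.33 in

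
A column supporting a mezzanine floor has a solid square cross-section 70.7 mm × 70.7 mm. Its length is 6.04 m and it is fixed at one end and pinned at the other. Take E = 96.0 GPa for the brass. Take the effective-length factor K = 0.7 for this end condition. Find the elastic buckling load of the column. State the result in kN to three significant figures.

P_cr ≈ 110 kN

I = a⁴/12 = 70.7⁴/12 = 2.082×10^6 mm⁴
I = 2.082×10^6 mm⁴ = 2.082×10^-6 m⁴
Effective length L_e = K·L = 0.7 × 6.04 = 4.228 m
P_cr = π²EI / L_e² = π² × 96.0×10⁹ × 2.082×10^-6 / 4.228² = 1.104×10^5 N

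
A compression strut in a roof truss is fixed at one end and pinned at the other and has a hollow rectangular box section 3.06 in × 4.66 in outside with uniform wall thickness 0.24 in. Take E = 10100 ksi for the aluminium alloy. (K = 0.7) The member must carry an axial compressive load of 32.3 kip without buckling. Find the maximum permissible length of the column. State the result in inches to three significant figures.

L_max ≈ 180 in

Inner dimensions: h_i = 4.66 − 2×0.24 = 4.180 in, b_i = 3.06 − 2×0.24 = 2.580 in
Weak-axis I_min = (h_o·b_o³ − h_i·b_i³)/12 with b_o = 3.06, b_i = 2.580 in (shorter outer/inner sides).
I_min = (4.66×3.06³ − 4.180×2.580³)/12 = 5.145 in⁴
At the buckling limit P_cr = P = 3.230×10^4 lb
From P_cr = π²EI/(K·L)²:  L = (1/K)·√(π²EI/P_cr) = (1/0.7)·√(π²×1.01×10^7×5.145/3.230×10^4)
L = 180 in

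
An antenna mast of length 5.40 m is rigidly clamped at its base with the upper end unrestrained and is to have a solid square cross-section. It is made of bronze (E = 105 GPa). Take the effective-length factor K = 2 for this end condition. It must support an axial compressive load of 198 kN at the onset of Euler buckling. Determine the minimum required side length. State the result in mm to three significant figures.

L_e = K·L = 2 × 5.40 = 10.80 m
Required I = P_cr·L_e²/(π²E) = 1.980×10^5 × 10.80² / (π² × 1.05×10^11) = 2.229×10^-5 m⁴
I_req = 2.229×10^7 mm⁴
Solid square: I = a⁴/12  ⇒  a = (12I)^(1/4) = (12×2.229×10^7)^(1/4) = 128 mm

a ≈ 128 mm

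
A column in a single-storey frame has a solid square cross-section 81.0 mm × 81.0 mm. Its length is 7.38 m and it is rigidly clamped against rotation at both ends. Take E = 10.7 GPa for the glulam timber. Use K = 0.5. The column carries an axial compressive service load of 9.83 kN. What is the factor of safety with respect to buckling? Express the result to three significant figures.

n ≈ 2.83

I = a⁴/12 = 81.0⁴/12 = 3.587×10^6 mm⁴
I = 3.587×10^6 mm⁴ = 3.587×10^-6 m⁴
Effective length L_e = K·L = 0.5 × 7.38 = 3.690 m
P_cr = π²EI / L_e² = π² × 10.7×10⁹ × 3.587×10^-6 / 3.690² = 2.782×10^4 N
Factor of safety n = P_cr / P = 27.822 / 9.83 = 2.83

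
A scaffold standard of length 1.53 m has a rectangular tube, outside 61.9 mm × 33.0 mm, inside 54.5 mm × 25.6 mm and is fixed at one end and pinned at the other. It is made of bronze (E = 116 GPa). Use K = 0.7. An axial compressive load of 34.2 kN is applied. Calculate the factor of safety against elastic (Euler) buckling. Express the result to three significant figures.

n ≈ 3.19

Weak-axis I_min = (h_o·b_o³ − h_i·b_i³)/12 with b_o = 33.0, b_i = 25.60 mm (shorter outer/inner sides).
I_min = (61.9×33.0³ − 54.50×25.60³)/12 = 1.092×10^5 mm⁴
I = 1.092×10^5 mm⁴ = 1.092×10^-7 m⁴
Effective length L_e = K·L = 0.7 × 1.53 = 1.071 m
P_cr = π²EI / L_e² = π² × 116×10⁹ × 1.092×10^-7 / 1.071² = 1.090×10^5 N
Factor of safety n = P_cr / P = 108.97 / 34.2 = 3.19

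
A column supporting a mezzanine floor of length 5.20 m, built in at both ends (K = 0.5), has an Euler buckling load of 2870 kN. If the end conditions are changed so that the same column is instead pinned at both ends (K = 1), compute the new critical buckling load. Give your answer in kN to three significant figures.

P_cr ∝ 1/K², so P_cr,new = P_cr,old × (K_old/K_new)² = 2870 × (0.5/1)²
= 2870 × 0.2500 = 718 kN

P_cr ≈ 718 kN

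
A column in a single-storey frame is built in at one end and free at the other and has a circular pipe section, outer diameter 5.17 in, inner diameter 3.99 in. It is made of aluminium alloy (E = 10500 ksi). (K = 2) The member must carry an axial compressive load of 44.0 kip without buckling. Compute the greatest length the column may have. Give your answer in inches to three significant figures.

d_o = 5.17 in, d_i = 3.99 in
I = π(d_o⁴ − d_i⁴)/64 = π(5.17⁴ − 3.990⁴)/64 = 22.63 in⁴
At the buckling limit P_cr = P = 4.400×10^4 lb
From P_cr = π²EI/(K·L)²:  L = (1/K)·√(π²EI/P_cr) = (1/2)·√(π²×1.05×10^7×22.63/4.400×10^4)
L = 115 in

L_max ≈ 115 in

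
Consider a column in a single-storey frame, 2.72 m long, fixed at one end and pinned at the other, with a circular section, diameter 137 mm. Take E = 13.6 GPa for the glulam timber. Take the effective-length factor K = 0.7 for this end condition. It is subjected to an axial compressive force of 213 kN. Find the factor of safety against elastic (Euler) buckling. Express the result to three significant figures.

n ≈ 3.01

I = πd⁴/64 = π×137⁴/64 = 1.729×10^7 mm⁴
I = 1.729×10^7 mm⁴ = 1.729×10^-5 m⁴
Effective length L_e = K·L = 0.7 × 2.72 = 1.904 m
P_cr = π²EI / L_e² = π² × 13.6×10⁹ × 1.729×10^-5 / 1.904² = 6.403×10^5 N
Factor of safety n = P_cr / P = 640.26 / 213 = 3.01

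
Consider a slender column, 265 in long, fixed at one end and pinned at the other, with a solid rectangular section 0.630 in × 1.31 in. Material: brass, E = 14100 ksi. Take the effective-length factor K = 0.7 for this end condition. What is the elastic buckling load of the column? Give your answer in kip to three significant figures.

Buckling occurs about the weak axis: I_min = h·b³/12 with b = 0.630 in (the shorter side).
I_min = 1.31×0.630³/12 = 2.730×10^-2 in⁴
Effective length L_e = K·L = 0.7 × 265 = 185.5 in
P_cr = π²EI / L_e² = π² × 14100×10³ × 2.730×10^-2 / 185.5² = 110.4 lb

P_cr ≈ 0.110 kip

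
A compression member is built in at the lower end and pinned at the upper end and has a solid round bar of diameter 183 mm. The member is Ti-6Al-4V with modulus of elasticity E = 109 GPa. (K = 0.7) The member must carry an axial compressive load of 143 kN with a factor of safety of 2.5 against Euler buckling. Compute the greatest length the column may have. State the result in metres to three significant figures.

L_max ≈ 18.4 m

I = πd⁴/64 = π×183⁴/64 = 5.505×10^7 mm⁴
I = 5.505×10^-5 m⁴
Required critical load P_cr = n·P = 2.5 × 143 = 357.5 kN = 3.575×10^5 N
From P_cr = π²EI/(K·L)²:  L = (1/K)·√(π²EI/P_cr) = (1/0.7)·√(π²×1.09×10^11×5.505×10^-5/3.575×10^5)
L = 18.4 m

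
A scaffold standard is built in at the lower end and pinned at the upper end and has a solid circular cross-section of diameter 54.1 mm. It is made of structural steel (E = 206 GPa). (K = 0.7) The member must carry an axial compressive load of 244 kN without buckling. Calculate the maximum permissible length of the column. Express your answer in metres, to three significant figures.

I = πd⁴/64 = π×54.1⁴/64 = 4.205×10^5 mm⁴
I = 4.205×10^-7 m⁴
At the buckling limit P_cr = P = 2.440×10^5 N
From P_cr = π²EI/(K·L)²:  L = (1/K)·√(π²EI/P_cr) = (1/0.7)·√(π²×2.06×10^11×4.205×10^-7/2.440×10^5)
L = 2.67 m

L_max ≈ 2.67 m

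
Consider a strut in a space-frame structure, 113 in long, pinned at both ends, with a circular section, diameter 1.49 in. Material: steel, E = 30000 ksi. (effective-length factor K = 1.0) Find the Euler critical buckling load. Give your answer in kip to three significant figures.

P_cr ≈ 5.61 kip

I = πd⁴/64 = π×1.49⁴/64 = 0.2419 in⁴
Effective length L_e = K·L = 1 × 113 = 113.0 in
P_cr = π²EI / L_e² = π² × 30000×10³ × 0.2419 / 113.0² = 5.610×10^3 lb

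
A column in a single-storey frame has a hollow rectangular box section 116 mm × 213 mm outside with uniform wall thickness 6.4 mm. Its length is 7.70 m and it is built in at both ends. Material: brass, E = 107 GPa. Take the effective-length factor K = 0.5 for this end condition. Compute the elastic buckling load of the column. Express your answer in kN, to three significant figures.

Inner dimensions: h_i = 213 − 2×6.4 = 200.2 mm, b_i = 116 − 2×6.4 = 103.2 mm
Weak-axis I_min = (h_o·b_o³ − h_i·b_i³)/12 with b_o = 116, b_i = 103.2 mm (shorter outer/inner sides).
I_min = (213×116³ − 200.2×103.2³)/12 = 9.369×10^6 mm⁴
I = 9.369×10^6 mm⁴ = 9.369×10^-6 m⁴
Effective length L_e = K·L = 0.5 × 7.70 = 3.850 m
P_cr = π²EI / L_e² = π² × 107×10⁹ × 9.369×10^-6 / 3.850² = 6.675×10^5 N

P_cr ≈ 668 kN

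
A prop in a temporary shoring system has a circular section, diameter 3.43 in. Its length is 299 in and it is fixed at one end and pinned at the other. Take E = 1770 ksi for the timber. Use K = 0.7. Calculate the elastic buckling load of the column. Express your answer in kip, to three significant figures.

P_cr ≈ 2.71 kip

I = πd⁴/64 = π×3.43⁴/64 = 6.794 in⁴
Effective length L_e = K·L = 0.7 × 299 = 209.3 in
P_cr = π²EI / L_e² = π² × 1770×10³ × 6.794 / 209.3² = 2.709×10^3 lb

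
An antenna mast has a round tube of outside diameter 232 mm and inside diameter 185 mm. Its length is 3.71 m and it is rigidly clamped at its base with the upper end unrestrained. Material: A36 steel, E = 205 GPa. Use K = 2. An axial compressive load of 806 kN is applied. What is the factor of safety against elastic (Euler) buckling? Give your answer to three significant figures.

d_o = 232 mm, d_i = 185 mm
I = π(d_o⁴ − d_i⁴)/64 = π(232⁴ − 185.0⁴)/64 = 8.471×10^7 mm⁴
I = 8.471×10^7 mm⁴ = 8.471×10^-5 m⁴
Effective length L_e = K·L = 2 × 3.71 = 7.420 m
P_cr = π²EI / L_e² = π² × 205×10⁹ × 8.471×10^-5 / 7.420² = 3.113×10^6 N
Factor of safety n = P_cr / P = 3113.0 / 806 = 3.86

n ≈ 3.86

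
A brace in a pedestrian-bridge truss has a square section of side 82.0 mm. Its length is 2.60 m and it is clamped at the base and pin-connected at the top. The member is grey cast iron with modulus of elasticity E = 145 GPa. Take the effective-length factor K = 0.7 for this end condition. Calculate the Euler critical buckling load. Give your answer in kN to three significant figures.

P_cr ≈ 1630 kN

I = a⁴/12 = 82.0⁴/12 = 3.768×10^6 mm⁴
I = 3.768×10^6 mm⁴ = 3.768×10^-6 m⁴
Effective length L_e = K·L = 0.7 × 2.60 = 1.820 m
P_cr = π²EI / L_e² = π² × 145×10⁹ × 3.768×10^-6 / 1.820² = 1.628×10^6 N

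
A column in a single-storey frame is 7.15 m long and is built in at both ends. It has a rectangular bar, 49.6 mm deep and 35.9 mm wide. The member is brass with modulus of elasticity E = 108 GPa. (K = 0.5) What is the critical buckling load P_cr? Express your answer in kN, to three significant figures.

P_cr ≈ 15.9 kN

Buckling occurs about the weak axis: I_min = h·b³/12 with b = 35.9 mm (the shorter side).
I_min = 49.6×35.9³/12 = 1.912×10^5 mm⁴
I = 1.912×10^5 mm⁴ = 1.912×10^-7 m⁴
Effective length L_e = K·L = 0.5 × 7.15 = 3.575 m
P_cr = π²EI / L_e² = π² × 108×10⁹ × 1.912×10^-7 / 3.575² = 1.595×10^4 N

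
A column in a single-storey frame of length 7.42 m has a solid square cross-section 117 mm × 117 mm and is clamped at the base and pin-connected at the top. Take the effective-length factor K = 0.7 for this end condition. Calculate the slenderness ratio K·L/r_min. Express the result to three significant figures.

I = a⁴/12 = 117⁴/12 = 1.562×10^7 mm⁴
A = 1.369×10^4 mm²;  r_min = √(I/A) = √(1.562×10^7/1.369×10^4) = 33.77 mm
L_e = K·L = 0.7 × 7.42 m = 5.194 m = 5194.0 mm
λ = L_e / r_min = 5194.0 / 33.77 = 154

λ ≈ 154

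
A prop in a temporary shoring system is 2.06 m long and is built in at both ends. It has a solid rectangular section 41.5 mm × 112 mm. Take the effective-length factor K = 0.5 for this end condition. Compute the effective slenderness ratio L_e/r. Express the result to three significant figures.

λ ≈ 86.0

Buckling occurs about the weak axis: I_min = h·b³/12 with b = 41.5 mm (the shorter side).
I_min = 112×41.5³/12 = 6.671×10^5 mm⁴
A = 4.648×10^3 mm²;  r_min = √(I/A) = √(6.671×10^5/4.648×10^3) = 11.98 mm
L_e = K·L = 0.5 × 2.06 m = 1.030 m = 1030.0 mm
λ = L_e / r_min = 1030.0 / 11.98 = 86.0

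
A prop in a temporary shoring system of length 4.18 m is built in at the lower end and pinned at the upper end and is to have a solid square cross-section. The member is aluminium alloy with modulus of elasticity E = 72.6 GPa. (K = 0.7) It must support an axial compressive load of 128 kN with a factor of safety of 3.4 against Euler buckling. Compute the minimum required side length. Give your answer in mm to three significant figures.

a ≈ 88.9 mm

Required P_cr = n·P = 3.4 × 128 = 435.2 kN
L_e = K·L = 0.7 × 4.18 = 2.926 m
Required I = P_cr·L_e²/(π²E) = 4.352×10^5 × 2.926² / (π² × 7.26×10^10) = 5.200×10^-6 m⁴
I_req = 5.200×10^6 mm⁴
Solid square: I = a⁴/12  ⇒  a = (12I)^(1/4) = (12×5.200×10^6)^(1/4) = 88.9 mm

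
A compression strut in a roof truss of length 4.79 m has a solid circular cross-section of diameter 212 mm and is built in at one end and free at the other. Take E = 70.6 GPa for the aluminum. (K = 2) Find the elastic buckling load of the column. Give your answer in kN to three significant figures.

I = πd⁴/64 = π×212⁴/64 = 9.915×10^7 mm⁴
I = 9.915×10^7 mm⁴ = 9.915×10^-5 m⁴
Effective length L_e = K·L = 2 × 4.79 = 9.580 m
P_cr = π²EI / L_e² = π² × 70.6×10⁹ × 9.915×10^-5 / 9.580² = 7.528×10^5 N

P_cr ≈ 753 kN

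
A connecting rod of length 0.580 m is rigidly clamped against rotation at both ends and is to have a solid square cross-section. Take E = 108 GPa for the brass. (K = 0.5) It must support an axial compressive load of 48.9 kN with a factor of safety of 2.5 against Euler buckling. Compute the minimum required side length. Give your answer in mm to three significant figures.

a ≈ 18.4 mm

Required P_cr = n·P = 2.5 × 48.9 = 122.2 kN
L_e = K·L = 0.5 × 0.580 = 0.2900 m
Required I = P_cr·L_e²/(π²E) = 1.222×10^5 × 0.2900² / (π² × 1.08×10^11) = 9.645×10^-9 m⁴
I_req = 9.645×10^3 mm⁴
Solid square: I = a⁴/12  ⇒  a = (12I)^(1/4) = (12×9.645×10^3)^(1/4) = 18.4 mm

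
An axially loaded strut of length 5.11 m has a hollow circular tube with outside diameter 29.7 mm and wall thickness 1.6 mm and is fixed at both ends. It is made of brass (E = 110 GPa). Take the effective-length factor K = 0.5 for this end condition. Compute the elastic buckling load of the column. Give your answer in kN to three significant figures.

P_cr ≈ 2.33 kN

Inner diameter d_i = 29.7 − 2×1.6 = 26.50 mm
I = π(d_o⁴ − d_i⁴)/64 = π(29.7⁴ − 26.50⁴)/64 = 1.399×10^4 mm⁴
I = 1.399×10^4 mm⁴ = 1.399×10^-8 m⁴
Effective length L_e = K·L = 0.5 × 5.11 = 2.555 m
P_cr = π²EI / L_e² = π² × 110×10⁹ × 1.399×10^-8 / 2.555² = 2.326×10^3 N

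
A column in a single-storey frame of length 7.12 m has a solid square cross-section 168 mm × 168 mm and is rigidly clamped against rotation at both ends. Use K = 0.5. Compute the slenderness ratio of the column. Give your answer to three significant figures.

λ ≈ 73.4

I = a⁴/12 = 168⁴/12 = 6.638×10^7 mm⁴
A = 2.822×10^4 mm²;  r_min = √(I/A) = √(6.638×10^7/2.822×10^4) = 48.50 mm
L_e = K·L = 0.5 × 7.12 m = 3.560 m = 3560.0 mm
λ = L_e / r_min = 3560.0 / 48.50 = 73.4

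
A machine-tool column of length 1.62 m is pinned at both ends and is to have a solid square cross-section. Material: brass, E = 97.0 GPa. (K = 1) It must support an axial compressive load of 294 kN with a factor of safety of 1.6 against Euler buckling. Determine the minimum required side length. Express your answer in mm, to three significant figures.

a ≈ 62.7 mm

Required P_cr = n·P = 1.6 × 294 = 470.4 kN
L_e = K·L = 1 × 1.62 = 1.620 m
Required I = P_cr·L_e²/(π²E) = 4.704×10^5 × 1.620² / (π² × 9.70×10^10) = 1.290×10^-6 m⁴
I_req = 1.290×10^6 mm⁴
Solid square: I = a⁴/12  ⇒  a = (12I)^(1/4) = (12×1.290×10^6)^(1/4) = 62.7 mm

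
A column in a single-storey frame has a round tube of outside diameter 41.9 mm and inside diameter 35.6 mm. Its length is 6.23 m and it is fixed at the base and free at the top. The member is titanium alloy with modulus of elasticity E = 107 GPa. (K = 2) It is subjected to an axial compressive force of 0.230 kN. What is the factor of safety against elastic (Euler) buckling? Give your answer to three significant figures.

n ≈ 2.14

d_o = 41.9 mm, d_i = 35.6 mm
I = π(d_o⁴ − d_i⁴)/64 = π(41.9⁴ − 35.60⁴)/64 = 7.245×10^4 mm⁴
I = 7.245×10^4 mm⁴ = 7.245×10^-8 m⁴
Effective length L_e = K·L = 2 × 6.23 = 12.46 m
P_cr = π²EI / L_e² = π² × 107×10⁹ × 7.245×10^-8 / 12.46² = 492.8 N
Factor of safety n = P_cr / P = 0.49283 / 0.230 = 2.14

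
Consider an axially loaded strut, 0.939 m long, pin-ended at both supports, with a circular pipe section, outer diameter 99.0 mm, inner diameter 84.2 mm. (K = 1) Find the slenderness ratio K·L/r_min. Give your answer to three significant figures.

λ ≈ 28.9

d_o = 99.0 mm, d_i = 84.2 mm
I = π(d_o⁴ − d_i⁴)/64 = π(99.0⁴ − 84.20⁴)/64 = 2.248×10^6 mm⁴
A = 2.129×10^3 mm²;  r_min = √(I/A) = √(2.248×10^6/2.129×10^3) = 32.49 mm
L_e = K·L = 1 × 0.939 m = 0.9390 m = 939.00 mm
λ = L_e / r_min = 939.00 / 32.49 = 28.9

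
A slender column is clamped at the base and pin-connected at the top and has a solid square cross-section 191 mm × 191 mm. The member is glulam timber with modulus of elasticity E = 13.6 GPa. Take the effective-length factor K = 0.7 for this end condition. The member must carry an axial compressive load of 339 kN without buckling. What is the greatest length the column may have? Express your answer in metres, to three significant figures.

I = a⁴/12 = 191⁴/12 = 1.109×10^8 mm⁴
I = 1.109×10^-4 m⁴
At the buckling limit P_cr = P = 3.390×10^5 N
From P_cr = π²EI/(K·L)²:  L = (1/K)·√(π²EI/P_cr) = (1/0.7)·√(π²×1.36×10^10×1.109×10^-4/3.390×10^5)
L = 9.47 m

L_max ≈ 9.47 m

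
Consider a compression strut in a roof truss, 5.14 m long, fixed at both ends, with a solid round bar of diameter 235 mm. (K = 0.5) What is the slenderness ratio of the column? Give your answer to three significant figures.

λ ≈ 43.7

For a solid circle r = d/4 = 235/4 = 58.75 mm
L_e = K·L = 0.5 × 5.14 m = 2.570 m = 2570.0 mm
λ = L_e / r_min = 2570.0 / 58.75 = 43.7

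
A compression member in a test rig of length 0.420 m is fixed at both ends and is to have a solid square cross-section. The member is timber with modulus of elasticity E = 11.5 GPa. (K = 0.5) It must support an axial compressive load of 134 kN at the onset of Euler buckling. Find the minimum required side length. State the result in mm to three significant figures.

a ≈ 28.1 mm

L_e = K·L = 0.5 × 0.420 = 0.2100 m
Required I = P_cr·L_e²/(π²E) = 1.340×10^5 × 0.2100² / (π² × 1.15×10^10) = 5.206×10^-8 m⁴
I_req = 5.206×10^4 mm⁴
Solid square: I = a⁴/12  ⇒  a = (12I)^(1/4) = (12×5.206×10^4)^(1/4) = 28.1 mm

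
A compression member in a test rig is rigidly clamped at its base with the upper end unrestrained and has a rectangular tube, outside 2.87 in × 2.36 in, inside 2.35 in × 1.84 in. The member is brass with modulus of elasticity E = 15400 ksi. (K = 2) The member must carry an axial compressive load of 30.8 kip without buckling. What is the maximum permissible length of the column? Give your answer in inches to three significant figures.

L_max ≈ 48.7 in

Weak-axis I_min = (h_o·b_o³ − h_i·b_i³)/12 with b_o = 2.36, b_i = 1.840 in (shorter outer/inner sides).
I_min = (2.87×2.36³ − 2.350×1.840³)/12 = 1.924 in⁴
At the buckling limit P_cr = P = 3.080×10^4 lb
From P_cr = π²EI/(K·L)²:  L = (1/K)·√(π²EI/P_cr) = (1/2)·√(π²×1.54×10^7×1.924/3.080×10^4)
L = 48.7 in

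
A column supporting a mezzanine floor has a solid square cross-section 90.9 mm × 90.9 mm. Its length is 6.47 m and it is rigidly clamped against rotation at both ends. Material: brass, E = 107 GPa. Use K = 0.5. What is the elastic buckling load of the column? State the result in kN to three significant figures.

I = a⁴/12 = 90.9⁴/12 = 5.690×10^6 mm⁴
I = 5.690×10^6 mm⁴ = 5.690×10^-6 m⁴
Effective length L_e = K·L = 0.5 × 6.47 = 3.235 m
P_cr = π²EI / L_e² = π² × 107×10⁹ × 5.690×10^-6 / 3.235² = 5.741×10^5 N

P_cr ≈ 574 kN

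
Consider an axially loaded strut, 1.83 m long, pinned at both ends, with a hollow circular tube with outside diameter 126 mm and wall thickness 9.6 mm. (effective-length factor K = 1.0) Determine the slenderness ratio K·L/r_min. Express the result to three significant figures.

Inner diameter d_i = 126 − 2×9.6 = 106.8 mm
I = π(d_o⁴ − d_i⁴)/64 = π(126⁴ − 106.8⁴)/64 = 5.986×10^6 mm⁴
A = 3.511×10^3 mm²;  r_min = √(I/A) = √(5.986×10^6/3.511×10^3) = 41.29 mm
L_e = K·L = 1 × 1.83 m = 1.830 m = 1830.0 mm
λ = L_e / r_min = 1830.0 / 41.29 = 44.3

λ ≈ 44.3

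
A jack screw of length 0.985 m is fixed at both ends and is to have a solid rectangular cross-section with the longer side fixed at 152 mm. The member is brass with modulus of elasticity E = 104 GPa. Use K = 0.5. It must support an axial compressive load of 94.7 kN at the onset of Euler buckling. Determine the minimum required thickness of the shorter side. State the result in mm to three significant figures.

L_e = K·L = 0.5 × 0.985 = 0.4925 m
Required I = P_cr·L_e²/(π²E) = 9.470×10^4 × 0.4925² / (π² × 1.04×10^11) = 2.238×10^-8 m⁴
I_req = 2.238×10^4 mm⁴
Rectangle, weak axis: I_min = h·b³/12 with h = 152 mm fixed  ⇒  b = (12I/h)^(1/3) = 12.1 mm

b ≈ 12.1 mm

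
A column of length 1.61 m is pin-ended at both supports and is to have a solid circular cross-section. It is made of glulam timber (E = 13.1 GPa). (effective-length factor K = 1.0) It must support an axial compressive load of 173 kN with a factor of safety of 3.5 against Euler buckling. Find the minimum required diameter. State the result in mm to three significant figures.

Required P_cr = n·P = 3.5 × 173 = 605.5 kN
L_e = K·L = 1 × 1.61 = 1.610 m
Required I = P_cr·L_e²/(π²E) = 6.055×10^5 × 1.610² / (π² × 1.31×10^10) = 1.214×10^-5 m⁴
I_req = 1.214×10^7 mm⁴
Solid circle: I = πd⁴/64  ⇒  d = (64I/π)^(1/4) = (64×1.214×10^7/π)^(1/4) = 125 mm

d ≈ 125 mm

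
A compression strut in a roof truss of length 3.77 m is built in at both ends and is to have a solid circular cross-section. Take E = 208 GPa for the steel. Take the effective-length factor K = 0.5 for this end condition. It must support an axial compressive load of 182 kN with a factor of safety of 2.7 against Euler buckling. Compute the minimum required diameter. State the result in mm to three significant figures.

d ≈ 64.5 mm

Required P_cr = n·P = 2.7 × 182 = 491.4 kN
L_e = K·L = 0.5 × 3.77 = 1.885 m
Required I = P_cr·L_e²/(π²E) = 4.914×10^5 × 1.885² / (π² × 2.08×10^11) = 8.505×10^-7 m⁴
I_req = 8.505×10^5 mm⁴
Solid circle: I = πd⁴/64  ⇒  d = (64I/π)^(1/4) = (64×8.505×10^5/π)^(1/4) = 64.5 mm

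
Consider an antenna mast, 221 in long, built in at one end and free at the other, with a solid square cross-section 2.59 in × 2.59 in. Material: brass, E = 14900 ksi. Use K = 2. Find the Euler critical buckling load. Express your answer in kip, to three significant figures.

P_cr ≈ 2.82 kip

I = a⁴/12 = 2.59⁴/12 = 3.750 in⁴
Effective length L_e = K·L = 2 × 221 = 442.0 in
P_cr = π²EI / L_e² = π² × 14900×10³ × 3.750 / 442.0² = 2.823×10^3 lb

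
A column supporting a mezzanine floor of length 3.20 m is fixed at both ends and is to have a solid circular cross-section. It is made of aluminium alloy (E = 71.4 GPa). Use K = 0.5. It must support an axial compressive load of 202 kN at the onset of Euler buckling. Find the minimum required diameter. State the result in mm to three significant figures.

d ≈ 62.2 mm

L_e = K·L = 0.5 × 3.20 = 1.600 m
Required I = P_cr·L_e²/(π²E) = 2.020×10^5 × 1.600² / (π² × 7.14×10^10) = 7.338×10^-7 m⁴
I_req = 7.338×10^5 mm⁴
Solid circle: I = πd⁴/64  ⇒  d = (64I/π)^(1/4) = (64×7.338×10^5/π)^(1/4) = 62.2 mm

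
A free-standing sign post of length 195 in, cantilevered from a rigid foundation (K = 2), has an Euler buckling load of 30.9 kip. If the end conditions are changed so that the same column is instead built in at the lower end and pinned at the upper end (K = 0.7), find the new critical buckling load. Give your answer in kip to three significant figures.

P_cr ≈ 252 kip

P_cr ∝ 1/K², so P_cr,new = P_cr,old × (K_old/K_new)² = 30.9 × (2/0.7)²
= 30.9 × 8.163 = 252 kip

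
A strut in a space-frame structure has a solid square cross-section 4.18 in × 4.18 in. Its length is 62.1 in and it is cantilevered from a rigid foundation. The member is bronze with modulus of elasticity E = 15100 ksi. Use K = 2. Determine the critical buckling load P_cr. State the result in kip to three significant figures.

I = a⁴/12 = 4.18⁴/12 = 25.44 in⁴
Effective length L_e = K·L = 2 × 62.1 = 124.2 in
P_cr = π²EI / L_e² = π² × 15100×10³ × 25.44 / 124.2² = 2.458×10^5 lb

P_cr ≈ 246 kip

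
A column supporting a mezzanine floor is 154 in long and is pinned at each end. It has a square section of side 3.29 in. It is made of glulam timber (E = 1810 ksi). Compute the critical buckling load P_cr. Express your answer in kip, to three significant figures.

I = a⁴/12 = 3.29⁴/12 = 9.763 in⁴
Effective length L_e = K·L = 1 × 154 = 154.0 in
P_cr = π²EI / L_e² = π² × 1810×10³ × 9.763 / 154.0² = 7.354×10^3 lb

P_cr ≈ 7.35 kip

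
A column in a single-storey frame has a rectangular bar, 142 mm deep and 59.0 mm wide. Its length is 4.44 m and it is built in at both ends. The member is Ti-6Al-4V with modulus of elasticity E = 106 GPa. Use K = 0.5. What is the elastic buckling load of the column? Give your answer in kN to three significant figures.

P_cr ≈ 516 kN

Buckling occurs about the weak axis: I_min = h·b³/12 with b = 59.0 mm (the shorter side).
I_min = 142×59.0³/12 = 2.430×10^6 mm⁴
I = 2.430×10^6 mm⁴ = 2.430×10^-6 m⁴
Effective length L_e = K·L = 0.5 × 4.44 = 2.220 m
P_cr = π²EI / L_e² = π² × 106×10⁹ × 2.430×10^-6 / 2.220² = 5.159×10^5 N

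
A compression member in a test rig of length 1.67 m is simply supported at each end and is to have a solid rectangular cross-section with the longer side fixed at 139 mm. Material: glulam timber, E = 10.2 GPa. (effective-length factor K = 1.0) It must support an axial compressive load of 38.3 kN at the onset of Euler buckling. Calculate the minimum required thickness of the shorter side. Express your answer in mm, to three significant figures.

b ≈ 45.1 mm

L_e = K·L = 1 × 1.67 = 1.670 m
Required I = P_cr·L_e²/(π²E) = 3.830×10^4 × 1.670² / (π² × 1.02×10^10) = 1.061×10^-6 m⁴
I_req = 1.061×10^6 mm⁴
Rectangle, weak axis: I_min = h·b³/12 with h = 139 mm fixed  ⇒  b = (12I/h)^(1/3) = 45.1 mm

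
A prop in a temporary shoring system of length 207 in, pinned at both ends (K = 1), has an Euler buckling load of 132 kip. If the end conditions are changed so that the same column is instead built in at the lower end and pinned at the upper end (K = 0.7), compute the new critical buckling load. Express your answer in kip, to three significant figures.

P_cr ≈ 269 kip

P_cr ∝ 1/K², so P_cr,new = P_cr,old × (K_old/K_new)² = 132 × (1/0.7)²
= 132 × 2.041 = 269 kip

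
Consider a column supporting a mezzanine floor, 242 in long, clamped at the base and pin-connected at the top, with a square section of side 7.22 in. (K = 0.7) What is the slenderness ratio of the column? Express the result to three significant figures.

λ ≈ 81.3

For a square r = a/√12 = 7.22/√12 = 2.084 in
L_e = K·L = 0.7 × 242 = 169.4 in
λ = L_e / r_min = 169.40 / 2.084 = 81.3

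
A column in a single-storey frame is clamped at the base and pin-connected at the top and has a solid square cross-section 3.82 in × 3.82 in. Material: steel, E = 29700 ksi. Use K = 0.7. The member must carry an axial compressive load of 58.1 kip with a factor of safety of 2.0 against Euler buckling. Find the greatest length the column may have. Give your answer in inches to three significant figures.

L_max ≈ 302 in

I = a⁴/12 = 3.82⁴/12 = 17.74 in⁴
Required critical load P_cr = n·P = 2.0 × 58.1 = 116.2 kip = 1.162×10^5 lb
From P_cr = π²EI/(K·L)²:  L = (1/K)·√(π²EI/P_cr) = (1/0.7)·√(π²×2.97×10^7×17.74/1.162×10^5)
L = 302 in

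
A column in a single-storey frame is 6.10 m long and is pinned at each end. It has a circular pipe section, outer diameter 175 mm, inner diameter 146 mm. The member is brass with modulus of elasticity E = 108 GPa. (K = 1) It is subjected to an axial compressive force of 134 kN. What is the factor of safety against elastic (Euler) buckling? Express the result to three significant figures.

d_o = 175 mm, d_i = 146 mm
I = π(d_o⁴ − d_i⁴)/64 = π(175⁴ − 146.0⁴)/64 = 2.373×10^7 mm⁴
I = 2.373×10^7 mm⁴ = 2.373×10^-5 m⁴
Effective length L_e = K·L = 1 × 6.10 = 6.100 m
P_cr = π²EI / L_e² = π² × 108×10⁹ × 2.373×10^-5 / 6.100² = 6.799×10^5 N
Factor of safety n = P_cr / P = 679.90 / 134 = 5.07

n ≈ 5.07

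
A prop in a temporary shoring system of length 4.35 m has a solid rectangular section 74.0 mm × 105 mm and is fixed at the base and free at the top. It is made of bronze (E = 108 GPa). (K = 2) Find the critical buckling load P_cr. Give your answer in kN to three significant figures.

Buckling occurs about the weak axis: I_min = h·b³/12 with b = 74.0 mm (the shorter side).
I_min = 105×74.0³/12 = 3.546×10^6 mm⁴
I = 3.546×10^6 mm⁴ = 3.546×10^-6 m⁴
Effective length L_e = K·L = 2 × 4.35 = 8.700 m
P_cr = π²EI / L_e² = π² × 108×10⁹ × 3.546×10^-6 / 8.700² = 4.993×10^4 N

P_cr ≈ 49.9 kN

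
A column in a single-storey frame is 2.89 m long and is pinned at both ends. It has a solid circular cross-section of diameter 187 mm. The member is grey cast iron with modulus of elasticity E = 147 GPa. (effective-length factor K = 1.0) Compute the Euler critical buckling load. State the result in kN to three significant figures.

P_cr ≈ 10400 kN

I = πd⁴/64 = π×187⁴/64 = 6.003×10^7 mm⁴
I = 6.003×10^7 mm⁴ = 6.003×10^-5 m⁴
Effective length L_e = K·L = 1 × 2.89 = 2.890 m
P_cr = π²EI / L_e² = π² × 147×10⁹ × 6.003×10^-5 / 2.890² = 1.043×10^7 N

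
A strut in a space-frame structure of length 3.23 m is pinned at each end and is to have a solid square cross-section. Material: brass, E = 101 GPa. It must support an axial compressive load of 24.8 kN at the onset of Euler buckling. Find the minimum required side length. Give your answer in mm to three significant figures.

L_e = K·L = 1 × 3.23 = 3.230 m
Required I = P_cr·L_e²/(π²E) = 2.480×10^4 × 3.230² / (π² × 1.01×10^11) = 2.596×10^-7 m⁴
I_req = 2.596×10^5 mm⁴
Solid square: I = a⁴/12  ⇒  a = (12I)^(1/4) = (12×2.596×10^5)^(1/4) = 42.0 mm

a ≈ 42.0 mm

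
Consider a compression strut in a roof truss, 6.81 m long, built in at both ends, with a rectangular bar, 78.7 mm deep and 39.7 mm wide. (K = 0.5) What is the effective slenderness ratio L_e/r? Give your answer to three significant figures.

For a rectangle r_min = b/√12 = 39.7/√12 = 11.46 mm
L_e = K·L = 0.5 × 6.81 m = 3.405 m = 3405.0 mm
λ = L_e / r_min = 3405.0 / 11.46 = 297

λ ≈ 297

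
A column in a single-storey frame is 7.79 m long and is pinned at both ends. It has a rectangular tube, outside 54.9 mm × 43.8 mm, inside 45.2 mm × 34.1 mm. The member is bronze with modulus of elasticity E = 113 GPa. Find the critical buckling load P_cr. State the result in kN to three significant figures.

Weak-axis I_min = (h_o·b_o³ − h_i·b_i³)/12 with b_o = 43.8, b_i = 34.10 mm (shorter outer/inner sides).
I_min = (54.9×43.8³ − 45.20×34.10³)/12 = 2.351×10^5 mm⁴
I = 2.351×10^5 mm⁴ = 2.351×10^-7 m⁴
Effective length L_e = K·L = 1 × 7.79 = 7.790 m
P_cr = π²EI / L_e² = π² × 113×10⁹ × 2.351×10^-7 / 7.790² = 4.320×10^3 N

P_cr ≈ 4.32 kN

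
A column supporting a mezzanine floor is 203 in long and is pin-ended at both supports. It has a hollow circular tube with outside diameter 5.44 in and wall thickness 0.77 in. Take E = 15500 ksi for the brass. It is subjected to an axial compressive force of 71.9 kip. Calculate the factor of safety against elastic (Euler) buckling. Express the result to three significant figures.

Inner diameter d_i = 5.44 − 2×0.77 = 3.900 in
I = π(d_o⁴ − d_i⁴)/64 = π(5.44⁴ − 3.900⁴)/64 = 31.63 in⁴
Effective length L_e = K·L = 1 × 203 = 203.0 in
P_cr = π²EI / L_e² = π² × 15500×10³ × 31.63 / 203.0² = 1.174×10^5 lb
Factor of safety n = P_cr / P = 117.43 / 71.9 = 1.63

n ≈ 1.63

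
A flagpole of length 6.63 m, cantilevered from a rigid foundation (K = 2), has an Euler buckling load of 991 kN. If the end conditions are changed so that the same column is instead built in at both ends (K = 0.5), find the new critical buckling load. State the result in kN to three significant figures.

P_cr ≈ 15900 kN

P_cr ∝ 1/K², so P_cr,new = P_cr,old × (K_old/K_new)² = 991 × (2/0.5)²
= 991 × 16.00 = 15900 kN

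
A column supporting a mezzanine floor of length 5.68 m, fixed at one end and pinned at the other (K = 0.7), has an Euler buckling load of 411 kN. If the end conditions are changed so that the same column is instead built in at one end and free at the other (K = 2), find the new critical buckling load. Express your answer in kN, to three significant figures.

P_cr ∝ 1/K², so P_cr,new = P_cr,old × (K_old/K_new)² = 411 × (0.7/2)²
= 411 × 0.1225 = 50.3 kN

P_cr ≈ 50.3 kN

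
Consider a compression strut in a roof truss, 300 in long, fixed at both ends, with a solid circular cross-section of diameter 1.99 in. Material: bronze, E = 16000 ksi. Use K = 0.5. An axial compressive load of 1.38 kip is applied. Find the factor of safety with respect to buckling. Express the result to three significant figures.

I = πd⁴/64 = π×1.99⁴/64 = 0.7698 in⁴
Effective length L_e = K·L = 0.5 × 300 = 150.0 in
P_cr = π²EI / L_e² = π² × 16000×10³ × 0.7698 / 150.0² = 5.403×10^3 lb
Factor of safety n = P_cr / P = 5.4028 / 1.38 = 3.92

n ≈ 3.92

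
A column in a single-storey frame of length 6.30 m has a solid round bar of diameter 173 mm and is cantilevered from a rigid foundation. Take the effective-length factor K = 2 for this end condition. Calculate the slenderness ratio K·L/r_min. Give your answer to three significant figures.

λ ≈ 291

I = πd⁴/64 = π×173⁴/64 = 4.397×10^7 mm⁴
A = 2.351×10^4 mm²;  r_min = √(I/A) = √(4.397×10^7/2.351×10^4) = 43.25 mm
L_e = K·L = 2 × 6.30 m = 12.60 m = 12600 mm
λ = L_e / r_min = 12600 / 43.25 = 291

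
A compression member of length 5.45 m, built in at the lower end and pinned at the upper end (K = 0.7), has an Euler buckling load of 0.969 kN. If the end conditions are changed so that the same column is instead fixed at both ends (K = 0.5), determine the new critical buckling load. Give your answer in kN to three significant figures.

P_cr ≈ 1.90 kN

P_cr ∝ 1/K², so P_cr,new = P_cr,old × (K_old/K_new)² = 0.969 × (0.7/0.5)²
= 0.969 × 1.960 = 1.90 kN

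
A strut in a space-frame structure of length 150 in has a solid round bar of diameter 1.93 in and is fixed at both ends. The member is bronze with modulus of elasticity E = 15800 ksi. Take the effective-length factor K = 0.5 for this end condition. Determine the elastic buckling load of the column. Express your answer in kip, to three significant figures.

I = πd⁴/64 = π×1.93⁴/64 = 0.6811 in⁴
Effective length L_e = K·L = 0.5 × 150 = 75.00 in
P_cr = π²EI / L_e² = π² × 15800×10³ × 0.6811 / 75.00² = 1.888×10^4 lb

P_cr ≈ 18.9 kip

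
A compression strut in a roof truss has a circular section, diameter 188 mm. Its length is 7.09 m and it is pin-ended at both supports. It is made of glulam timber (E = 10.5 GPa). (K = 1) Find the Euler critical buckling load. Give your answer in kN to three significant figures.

P_cr ≈ 126 kN

I = πd⁴/64 = π×188⁴/64 = 6.132×10^7 mm⁴
I = 6.132×10^7 mm⁴ = 6.132×10^-5 m⁴
Effective length L_e = K·L = 1 × 7.09 = 7.090 m
P_cr = π²EI / L_e² = π² × 10.5×10⁹ × 6.132×10^-5 / 7.090² = 1.264×10^5 N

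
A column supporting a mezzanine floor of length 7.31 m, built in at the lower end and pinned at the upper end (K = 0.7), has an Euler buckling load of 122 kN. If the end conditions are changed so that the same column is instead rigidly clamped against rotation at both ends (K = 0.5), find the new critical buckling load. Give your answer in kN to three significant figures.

P_cr ≈ 239 kN

P_cr ∝ 1/K², so P_cr,new = P_cr,old × (K_old/K_new)² = 122 × (0.7/0.5)²
= 122 × 1.960 = 239 kN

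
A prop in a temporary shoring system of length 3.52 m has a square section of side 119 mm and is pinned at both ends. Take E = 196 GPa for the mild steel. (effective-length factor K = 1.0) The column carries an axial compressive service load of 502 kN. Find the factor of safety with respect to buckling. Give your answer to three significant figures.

n ≈ 5.20

I = a⁴/12 = 119⁴/12 = 1.671×10^7 mm⁴
I = 1.671×10^7 mm⁴ = 1.671×10^-5 m⁴
Effective length L_e = K·L = 1 × 3.52 = 3.520 m
P_cr = π²EI / L_e² = π² × 196×10⁹ × 1.671×10^-5 / 3.520² = 2.609×10^6 N
Factor of safety n = P_cr / P = 2609.0 / 502 = 5.20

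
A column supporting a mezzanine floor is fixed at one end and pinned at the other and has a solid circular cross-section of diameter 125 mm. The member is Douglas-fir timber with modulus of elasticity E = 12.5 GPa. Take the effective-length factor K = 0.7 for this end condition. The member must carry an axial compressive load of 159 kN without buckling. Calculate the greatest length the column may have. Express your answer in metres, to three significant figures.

I = πd⁴/64 = π×125⁴/64 = 1.198×10^7 mm⁴
I = 1.198×10^-5 m⁴
At the buckling limit P_cr = P = 1.590×10^5 N
From P_cr = π²EI/(K·L)²:  L = (1/K)·√(π²EI/P_cr) = (1/0.7)·√(π²×1.25×10^10×1.198×10^-5/1.590×10^5)
L = 4.36 m

L_max ≈ 4.36 m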